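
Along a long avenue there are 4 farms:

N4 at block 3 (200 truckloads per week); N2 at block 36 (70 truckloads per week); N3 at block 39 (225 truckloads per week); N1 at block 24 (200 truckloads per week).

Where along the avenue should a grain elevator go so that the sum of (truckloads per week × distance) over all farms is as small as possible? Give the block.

For a sum of weighted absolute distances on a line, the optimum is the weighted median (not the mean). Total weight W = 695; half-weight = 347.5.
Sort by position and accumulate weight:
  block 3 (N4, w=200) → cum 200
  block 24 (N1, w=200) → cum 400  ≥ 347.5 → median here
  block 36 (N2, w=70) → cum 470
  block 39 (N3, w=225) → cum 695
Optimal location: block 24.

x = 24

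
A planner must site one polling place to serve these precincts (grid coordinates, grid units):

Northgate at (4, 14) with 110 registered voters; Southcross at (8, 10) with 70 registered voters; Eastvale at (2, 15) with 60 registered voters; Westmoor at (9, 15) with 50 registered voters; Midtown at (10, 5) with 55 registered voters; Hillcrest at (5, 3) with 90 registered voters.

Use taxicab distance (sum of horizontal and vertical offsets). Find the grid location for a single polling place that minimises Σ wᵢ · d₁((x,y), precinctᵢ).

Manhattan distance separates: Σwᵢ(|x−xᵢ|+|y−yᵢ|) = Σwᵢ|x−xᵢ| + Σwᵢ|y−yᵢ|, so x and y are optimised independently as 1-D weighted medians.
Total weight W = 435; half = 217.5.
x-coordinate, sorted with cumulative weight:
  x=2 (Eastvale, w=60) cum 60
  x=4 (Northgate, w=110) cum 170
  x=5 (Hillcrest, w=90) cum 260  ← median
  x=8 (Southcross, w=70) cum 330
  x=9 (Westmoor, w=50) cum 380
  x=10 (Midtown, w=55) cum 435
⇒ x* = 5
y-coordinate, sorted with cumulative weight:
  y=3 (Hillcrest, w=90) cum 90
  y=5 (Midtown, w=55) cum 145
  y=10 (Southcross, w=70) cum 215
  y=14 (Northgate, w=110) cum 325  ← median
  y=15 (Eastvale, w=60) cum 385
  y=15 (Westmoor, w=50) cum 435
⇒ y* = 14

(5, 14)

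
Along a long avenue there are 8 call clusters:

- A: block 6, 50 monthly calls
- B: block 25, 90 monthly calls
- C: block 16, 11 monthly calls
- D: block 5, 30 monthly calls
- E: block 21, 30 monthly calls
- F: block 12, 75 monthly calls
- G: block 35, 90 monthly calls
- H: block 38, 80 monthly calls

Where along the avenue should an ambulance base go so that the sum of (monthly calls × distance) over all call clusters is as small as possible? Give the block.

x = 25

For a sum of weighted absolute distances on a line, the optimum is the weighted median (not the mean). Total weight W = 456; half-weight = 228.
Sort by position and accumulate weight:
  block 5 (D, w=30) → cum 30
  block 6 (A, w=50) → cum 80
  block 12 (F, w=75) → cum 155
  block 16 (C, w=11) → cum 166
  block 21 (E, w=30) → cum 196
  block 25 (B, w=90) → cum 286  ≥ 228 → median here
  block 35 (G, w=90) → cum 376
  block 38 (H, w=80) → cum 456
Optimal location: block 25.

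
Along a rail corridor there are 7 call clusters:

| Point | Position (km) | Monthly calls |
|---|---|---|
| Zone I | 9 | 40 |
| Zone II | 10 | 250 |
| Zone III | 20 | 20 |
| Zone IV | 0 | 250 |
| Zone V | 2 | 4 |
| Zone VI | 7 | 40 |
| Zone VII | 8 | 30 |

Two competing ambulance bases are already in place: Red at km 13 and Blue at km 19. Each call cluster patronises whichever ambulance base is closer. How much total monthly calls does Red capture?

614

The indifferent point is the midpoint (13+19)/2 = 16; call clusters left of it (closer to Red at 13) go to Red, those right go to Blue.
  Zone IV at 0 (w=250) → Red
  Zone V at 2 (w=4) → Red
  Zone VI at 7 (w=40) → Red
  Zone VII at 8 (w=30) → Red
  Zone I at 9 (w=40) → Red
  Zone II at 10 (w=250) → Red
  Zone III at 20 (w=20) → Blue
Red captures 614; Blue captures 20.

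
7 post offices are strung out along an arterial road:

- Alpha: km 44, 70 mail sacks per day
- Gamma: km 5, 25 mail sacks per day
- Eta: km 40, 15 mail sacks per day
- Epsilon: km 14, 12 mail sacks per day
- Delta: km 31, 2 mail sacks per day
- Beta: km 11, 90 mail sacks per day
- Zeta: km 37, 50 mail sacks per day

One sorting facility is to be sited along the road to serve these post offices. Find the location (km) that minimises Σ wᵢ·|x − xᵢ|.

x = 37

For a sum of weighted absolute distances on a line, the optimum is the weighted median (not the mean). Total weight W = 264; half-weight = 132.
Sort by position and accumulate weight:
  km 5 (Gamma, w=25) → cum 25
  km 11 (Beta, w=90) → cum 115
  km 14 (Epsilon, w=12) → cum 127
  km 31 (Delta, w=2) → cum 129
  km 37 (Zeta, w=50) → cum 179  ≥ 132 → median here
  km 40 (Eta, w=15) → cum 194
  km 44 (Alpha, w=70) → cum 264
Optimal location: km 37.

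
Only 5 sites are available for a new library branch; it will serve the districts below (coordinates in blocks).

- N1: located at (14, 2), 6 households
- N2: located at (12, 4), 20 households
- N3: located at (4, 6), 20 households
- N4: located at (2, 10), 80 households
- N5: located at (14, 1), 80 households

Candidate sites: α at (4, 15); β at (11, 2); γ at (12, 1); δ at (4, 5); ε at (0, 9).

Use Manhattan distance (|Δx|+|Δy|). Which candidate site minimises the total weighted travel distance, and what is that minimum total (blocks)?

δ, total 1958 blocks

Total weighted distance at each candidate:
  α (4, 15): total = 3178
  β (11, 2): total = 1978
  γ (12, 1): total = 2018
  δ (4, 5): total = 1958
  ε (0, 9): total = 2606
Minimum is at δ with total 1958 blocks.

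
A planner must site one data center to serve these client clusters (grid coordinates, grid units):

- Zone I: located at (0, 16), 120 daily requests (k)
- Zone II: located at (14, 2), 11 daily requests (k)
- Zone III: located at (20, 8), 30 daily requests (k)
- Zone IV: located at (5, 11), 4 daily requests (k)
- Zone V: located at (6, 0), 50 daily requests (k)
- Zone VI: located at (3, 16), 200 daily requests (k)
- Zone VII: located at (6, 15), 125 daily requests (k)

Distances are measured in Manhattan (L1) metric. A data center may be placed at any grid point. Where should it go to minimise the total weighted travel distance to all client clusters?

(3, 16)

Manhattan distance separates: Σwᵢ(|x−xᵢ|+|y−yᵢ|) = Σwᵢ|x−xᵢ| + Σwᵢ|y−yᵢ|, so x and y are optimised independently as 1-D weighted medians.
Total weight W = 540; half = 270.
x-coordinate, sorted with cumulative weight:
  x=0 (Zone I, w=120) cum 120
  x=3 (Zone VI, w=200) cum 320  ← median
  x=5 (Zone IV, w=4) cum 324
  x=6 (Zone V, w=50) cum 374
  x=6 (Zone VII, w=125) cum 499
  x=14 (Zone II, w=11) cum 510
  x=20 (Zone III, w=30) cum 540
⇒ x* = 3
y-coordinate, sorted with cumulative weight:
  y=0 (Zone V, w=50) cum 50
  y=2 (Zone II, w=11) cum 61
  y=8 (Zone III, w=30) cum 91
  y=11 (Zone IV, w=4) cum 95
  y=15 (Zone VII, w=125) cum 220
  y=16 (Zone I, w=120) cum 340  ← median
  y=16 (Zone VI, w=200) cum 540
⇒ y* = 16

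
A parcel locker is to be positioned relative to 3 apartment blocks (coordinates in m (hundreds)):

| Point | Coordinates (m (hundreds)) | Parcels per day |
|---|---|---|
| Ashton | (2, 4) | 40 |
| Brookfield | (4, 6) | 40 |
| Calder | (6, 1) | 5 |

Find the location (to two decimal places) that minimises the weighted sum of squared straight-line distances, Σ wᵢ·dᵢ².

(3.18, 4.76)

The minimiser of Σwᵢ‖p−pᵢ‖² is the weighted centroid p* = (Σwᵢpᵢ)/(Σwᵢ).
Σwᵢ = 85.
Σwᵢxᵢ = 40·2 + 40·4 + 5·6 = 270.
Σwᵢyᵢ = 40·4 + 40·6 + 5·1 = 405.
x* = 270/85 = 3.18, y* = 405/85 = 4.76.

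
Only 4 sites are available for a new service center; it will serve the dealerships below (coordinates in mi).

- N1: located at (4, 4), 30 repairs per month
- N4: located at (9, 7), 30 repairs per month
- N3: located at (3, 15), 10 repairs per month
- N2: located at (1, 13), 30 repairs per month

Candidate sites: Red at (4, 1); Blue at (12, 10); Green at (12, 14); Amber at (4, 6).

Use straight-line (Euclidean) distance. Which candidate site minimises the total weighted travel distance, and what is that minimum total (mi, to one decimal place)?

Amber, total 532.0 mi

Total weighted distance at each candidate:
  Red (4, 1): total = 835.7
  Blue (12, 10): total = 872.3
  Green (12, 14): total = 1034.6
  Amber (4, 6): total = 532.0
Minimum is at Amber with total 532.0 mi.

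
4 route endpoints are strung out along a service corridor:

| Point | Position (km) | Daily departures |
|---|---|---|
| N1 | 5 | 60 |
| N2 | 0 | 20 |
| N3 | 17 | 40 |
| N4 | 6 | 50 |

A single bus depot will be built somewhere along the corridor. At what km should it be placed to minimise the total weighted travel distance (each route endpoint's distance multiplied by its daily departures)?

x = 6

For a sum of weighted absolute distances on a line, the optimum is the weighted median (not the mean). Total weight W = 170; half-weight = 85.
Sort by position and accumulate weight:
  km 0 (N2, w=20) → cum 20
  km 5 (N1, w=60) → cum 80
  km 6 (N4, w=50) → cum 130  ≥ 85 → median here
  km 17 (N3, w=40) → cum 170
Optimal location: km 6.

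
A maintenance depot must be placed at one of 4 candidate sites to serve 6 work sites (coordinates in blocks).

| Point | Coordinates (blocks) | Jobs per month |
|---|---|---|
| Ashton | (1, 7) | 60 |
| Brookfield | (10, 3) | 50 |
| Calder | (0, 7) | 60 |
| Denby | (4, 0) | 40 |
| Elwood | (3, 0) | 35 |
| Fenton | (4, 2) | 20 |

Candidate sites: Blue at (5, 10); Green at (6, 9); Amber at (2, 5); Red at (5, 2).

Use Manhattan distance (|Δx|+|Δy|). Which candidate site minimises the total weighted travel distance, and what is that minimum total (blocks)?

Amber, total 1510 blocks

Total weighted distance at each candidate:
  Blue (5, 10): total = 2540
  Green (6, 9): total = 2440
  Amber (2, 5): total = 1510
  Red (5, 2): total = 1720
Minimum is at Amber with total 1510 blocks.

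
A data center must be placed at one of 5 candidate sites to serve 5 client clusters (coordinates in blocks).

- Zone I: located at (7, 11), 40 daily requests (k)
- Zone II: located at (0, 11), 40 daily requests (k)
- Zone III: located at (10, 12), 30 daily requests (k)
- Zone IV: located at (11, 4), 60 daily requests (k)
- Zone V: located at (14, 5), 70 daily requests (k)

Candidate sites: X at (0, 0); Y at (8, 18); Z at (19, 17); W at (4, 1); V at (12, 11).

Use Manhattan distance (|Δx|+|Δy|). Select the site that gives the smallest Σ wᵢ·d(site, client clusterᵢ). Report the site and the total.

Total weighted distance at each candidate:
  X (0, 0): total = 4050
  Y (8, 18): total = 3510
  Z (19, 17): total = 4590
  W (4, 1): total = 3170
  V (12, 11): total = 1810
Minimum is at V with total 1810 blocks.

V, total 1810 blocks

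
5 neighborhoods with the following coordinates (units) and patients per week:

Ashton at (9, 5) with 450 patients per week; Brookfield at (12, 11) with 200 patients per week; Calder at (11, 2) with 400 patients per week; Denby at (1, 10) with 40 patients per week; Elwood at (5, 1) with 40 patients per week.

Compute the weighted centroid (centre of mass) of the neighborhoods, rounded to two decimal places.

The minimiser of Σwᵢ‖p−pᵢ‖² is the weighted centroid p* = (Σwᵢpᵢ)/(Σwᵢ).
Σwᵢ = 1130.
Σwᵢxᵢ = 450·9 + 200·12 + 400·11 + 40·1 + 40·5 = 11090.
Σwᵢyᵢ = 450·5 + 200·11 + 400·2 + 40·10 + 40·1 = 5690.
x* = 11090/1130 = 9.81, y* = 5690/1130 = 5.04.

(9.81, 5.04)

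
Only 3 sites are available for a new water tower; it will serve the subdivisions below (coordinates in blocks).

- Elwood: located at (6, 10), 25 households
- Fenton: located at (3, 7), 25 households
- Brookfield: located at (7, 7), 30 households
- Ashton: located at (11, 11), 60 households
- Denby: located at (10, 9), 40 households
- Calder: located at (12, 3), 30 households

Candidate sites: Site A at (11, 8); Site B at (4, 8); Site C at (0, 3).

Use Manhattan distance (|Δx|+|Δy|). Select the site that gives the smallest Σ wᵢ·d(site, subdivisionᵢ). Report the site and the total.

Site A, total 990 blocks

Total weighted distance at each candidate:
  Site A (11, 8): total = 990
  Site B (4, 8): total = 1540
  Site C (0, 3): total = 2970
Minimum is at Site A with total 990 blocks.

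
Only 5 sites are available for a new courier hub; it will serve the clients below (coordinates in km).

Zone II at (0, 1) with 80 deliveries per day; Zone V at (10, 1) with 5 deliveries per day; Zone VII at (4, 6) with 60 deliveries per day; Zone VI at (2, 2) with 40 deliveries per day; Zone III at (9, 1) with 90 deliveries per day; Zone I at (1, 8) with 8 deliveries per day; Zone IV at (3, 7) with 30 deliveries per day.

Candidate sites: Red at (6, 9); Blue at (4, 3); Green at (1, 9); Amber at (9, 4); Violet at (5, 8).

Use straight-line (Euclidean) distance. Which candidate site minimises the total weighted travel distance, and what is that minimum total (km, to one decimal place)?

Blue, total 1313.8 km

Total weighted distance at each candidate:
  Red (6, 9): total = 2301.5
  Blue (4, 3): total = 1313.8
  Green (1, 9): total = 2353.7
  Amber (9, 4): total = 1931.9
  Violet (5, 8): total = 1958.4
Minimum is at Blue with total 1313.8 km.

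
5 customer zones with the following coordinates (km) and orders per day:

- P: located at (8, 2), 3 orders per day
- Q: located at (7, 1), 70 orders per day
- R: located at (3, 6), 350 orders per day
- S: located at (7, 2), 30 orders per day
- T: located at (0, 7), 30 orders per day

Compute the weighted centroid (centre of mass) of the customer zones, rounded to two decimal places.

(3.67, 5.06)

The minimiser of Σwᵢ‖p−pᵢ‖² is the weighted centroid p* = (Σwᵢpᵢ)/(Σwᵢ).
Σwᵢ = 483.
Σwᵢxᵢ = 3·8 + 70·7 + 350·3 + 30·7 + 30·0 = 1774.
Σwᵢyᵢ = 3·2 + 70·1 + 350·6 + 30·2 + 30·7 = 2446.
x* = 1774/483 = 3.67, y* = 2446/483 = 5.06.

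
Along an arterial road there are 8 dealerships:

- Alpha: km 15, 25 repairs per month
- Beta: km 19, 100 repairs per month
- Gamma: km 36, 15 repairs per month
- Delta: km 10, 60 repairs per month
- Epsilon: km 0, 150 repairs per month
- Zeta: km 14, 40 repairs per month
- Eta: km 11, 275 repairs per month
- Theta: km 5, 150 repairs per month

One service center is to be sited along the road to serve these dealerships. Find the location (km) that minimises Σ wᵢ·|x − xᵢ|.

x = 11

For a sum of weighted absolute distances on a line, the optimum is the weighted median (not the mean). Total weight W = 815; half-weight = 407.5.
Sort by position and accumulate weight:
  km 0 (Epsilon, w=150) → cum 150
  km 5 (Theta, w=150) → cum 300
  km 10 (Delta, w=60) → cum 360
  km 11 (Eta, w=275) → cum 635  ≥ 407.5 → median here
  km 14 (Zeta, w=40) → cum 675
  km 15 (Alpha, w=25) → cum 700
  km 19 (Beta, w=100) → cum 800
  km 36 (Gamma, w=15) → cum 815
Optimal location: km 11.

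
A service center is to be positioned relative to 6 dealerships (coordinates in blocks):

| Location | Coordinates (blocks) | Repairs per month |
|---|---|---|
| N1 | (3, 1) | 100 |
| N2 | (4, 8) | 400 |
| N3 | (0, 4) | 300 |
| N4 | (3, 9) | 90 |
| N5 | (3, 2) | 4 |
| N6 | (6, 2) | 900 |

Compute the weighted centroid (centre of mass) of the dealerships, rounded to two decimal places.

(4.23, 3.97)

The minimiser of Σwᵢ‖p−pᵢ‖² is the weighted centroid p* = (Σwᵢpᵢ)/(Σwᵢ).
Σwᵢ = 1794.
Σwᵢxᵢ = 100·3 + 400·4 + 300·0 + 90·3 + 4·3 + 900·6 = 7582.
Σwᵢyᵢ = 100·1 + 400·8 + 300·4 + 90·9 + 4·2 + 900·2 = 7118.
x* = 7582/1794 = 4.23, y* = 7118/1794 = 3.97.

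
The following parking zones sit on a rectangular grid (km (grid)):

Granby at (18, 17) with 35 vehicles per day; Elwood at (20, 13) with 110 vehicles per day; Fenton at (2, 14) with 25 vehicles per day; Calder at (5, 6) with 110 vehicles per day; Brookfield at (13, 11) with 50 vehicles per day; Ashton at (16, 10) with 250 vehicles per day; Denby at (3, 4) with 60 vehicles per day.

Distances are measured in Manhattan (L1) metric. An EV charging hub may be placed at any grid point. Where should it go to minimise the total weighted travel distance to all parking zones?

(16, 10)

Manhattan distance separates: Σwᵢ(|x−xᵢ|+|y−yᵢ|) = Σwᵢ|x−xᵢ| + Σwᵢ|y−yᵢ|, so x and y are optimised independently as 1-D weighted medians.
Total weight W = 640; half = 320.
x-coordinate, sorted with cumulative weight:
  x=2 (Fenton, w=25) cum 25
  x=3 (Denby, w=60) cum 85
  x=5 (Calder, w=110) cum 195
  x=13 (Brookfield, w=50) cum 245
  x=16 (Ashton, w=250) cum 495  ← median
  x=18 (Granby, w=35) cum 530
  x=20 (Elwood, w=110) cum 640
⇒ x* = 16
y-coordinate, sorted with cumulative weight:
  y=4 (Denby, w=60) cum 60
  y=6 (Calder, w=110) cum 170
  y=10 (Ashton, w=250) cum 420  ← median
  y=11 (Brookfield, w=50) cum 470
  y=13 (Elwood, w=110) cum 580
  y=14 (Fenton, w=25) cum 605
  y=17 (Granby, w=35) cum 640
⇒ y* = 10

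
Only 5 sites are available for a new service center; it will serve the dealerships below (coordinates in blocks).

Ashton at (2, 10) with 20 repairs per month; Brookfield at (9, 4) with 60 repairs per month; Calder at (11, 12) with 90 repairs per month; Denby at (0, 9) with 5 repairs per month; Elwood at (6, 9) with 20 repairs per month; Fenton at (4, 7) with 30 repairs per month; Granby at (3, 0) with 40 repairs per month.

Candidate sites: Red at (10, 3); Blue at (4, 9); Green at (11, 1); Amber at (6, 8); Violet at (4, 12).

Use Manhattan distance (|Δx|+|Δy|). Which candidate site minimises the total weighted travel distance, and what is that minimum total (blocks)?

Total weighted distance at each candidate:
  Red (10, 3): total = 2300
  Blue (4, 9): total = 2080
  Green (11, 1): total = 2755
  Amber (6, 8): total = 1935
  Violet (4, 12): total = 2295
Minimum is at Amber with total 1935 blocks.

Amber, total 1935 blocks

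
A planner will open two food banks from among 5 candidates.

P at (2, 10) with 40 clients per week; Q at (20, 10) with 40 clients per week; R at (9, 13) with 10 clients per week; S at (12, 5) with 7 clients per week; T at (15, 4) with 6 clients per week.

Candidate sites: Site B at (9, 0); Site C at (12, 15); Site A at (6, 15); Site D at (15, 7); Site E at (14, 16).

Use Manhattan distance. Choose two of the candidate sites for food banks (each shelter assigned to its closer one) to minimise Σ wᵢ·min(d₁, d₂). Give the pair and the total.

Evaluate every pair (each demand assigned to the nearer of the two):
  {Site A, Site D}: total = 783
  {Site C, Site D}: total = 1023
  {Site A, Site E}: total = 1059
  {Site C, Site A}: total = 1084
  {Site D, Site E}: total = 1093
  {Site B, Site D}: total = 1133
  {Site C, Site E}: total = 1278
  {Site B, Site C}: total = 1286
  {Site B, Site A}: total = 1286
  {Site B, Site E}: total = 1356
Best pair: {Site A, Site D} with total 783.

{Site A, Site D}, total 783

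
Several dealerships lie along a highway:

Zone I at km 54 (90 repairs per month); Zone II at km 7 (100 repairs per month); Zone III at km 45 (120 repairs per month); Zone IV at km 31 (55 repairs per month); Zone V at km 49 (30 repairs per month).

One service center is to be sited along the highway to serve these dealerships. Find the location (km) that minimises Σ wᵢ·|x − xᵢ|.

For a sum of weighted absolute distances on a line, the optimum is the weighted median (not the mean). Total weight W = 395; half-weight = 197.5.
Sort by position and accumulate weight:
  km 7 (Zone II, w=100) → cum 100
  km 31 (Zone IV, w=55) → cum 155
  km 45 (Zone III, w=120) → cum 275  ≥ 197.5 → median here
  km 49 (Zone V, w=30) → cum 305
  km 54 (Zone I, w=90) → cum 395
Optimal location: km 45.

x = 45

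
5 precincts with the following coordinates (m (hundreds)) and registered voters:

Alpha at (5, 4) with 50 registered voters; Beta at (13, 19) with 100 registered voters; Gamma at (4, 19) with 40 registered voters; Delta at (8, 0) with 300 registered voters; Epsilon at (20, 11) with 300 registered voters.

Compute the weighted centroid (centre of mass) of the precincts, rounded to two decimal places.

(12.80, 7.80)

The minimiser of Σwᵢ‖p−pᵢ‖² is the weighted centroid p* = (Σwᵢpᵢ)/(Σwᵢ).
Σwᵢ = 790.
Σwᵢxᵢ = 50·5 + 100·13 + 40·4 + 300·8 + 300·20 = 10110.
Σwᵢyᵢ = 50·4 + 100·19 + 40·19 + 300·0 + 300·11 = 6160.
x* = 10110/790 = 12.80, y* = 6160/790 = 7.80.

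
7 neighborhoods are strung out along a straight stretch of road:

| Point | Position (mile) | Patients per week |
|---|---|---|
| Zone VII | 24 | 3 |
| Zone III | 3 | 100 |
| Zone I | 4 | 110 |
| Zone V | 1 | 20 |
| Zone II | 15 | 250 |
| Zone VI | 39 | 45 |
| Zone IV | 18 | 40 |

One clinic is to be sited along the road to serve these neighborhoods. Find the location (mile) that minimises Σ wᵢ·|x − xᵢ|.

For a sum of weighted absolute distances on a line, the optimum is the weighted median (not the mean). Total weight W = 568; half-weight = 284.
Sort by position and accumulate weight:
  mile 1 (Zone V, w=20) → cum 20
  mile 3 (Zone III, w=100) → cum 120
  mile 4 (Zone I, w=110) → cum 230
  mile 15 (Zone II, w=250) → cum 480  ≥ 284 → median here
  mile 18 (Zone IV, w=40) → cum 520
  mile 24 (Zone VII, w=3) → cum 523
  mile 39 (Zone VI, w=45) → cum 568
Optimal location: mile 15.

x = 15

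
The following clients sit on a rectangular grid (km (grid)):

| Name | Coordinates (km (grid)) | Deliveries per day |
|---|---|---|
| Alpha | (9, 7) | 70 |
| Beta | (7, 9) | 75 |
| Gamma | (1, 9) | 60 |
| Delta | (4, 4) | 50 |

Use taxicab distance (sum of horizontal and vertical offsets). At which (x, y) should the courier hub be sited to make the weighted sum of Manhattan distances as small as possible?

(7, 9)

Manhattan distance separates: Σwᵢ(|x−xᵢ|+|y−yᵢ|) = Σwᵢ|x−xᵢ| + Σwᵢ|y−yᵢ|, so x and y are optimised independently as 1-D weighted medians.
Total weight W = 255; half = 127.5.
x-coordinate, sorted with cumulative weight:
  x=1 (Gamma, w=60) cum 60
  x=4 (Delta, w=50) cum 110
  x=7 (Beta, w=75) cum 185  ← median
  x=9 (Alpha, w=70) cum 255
⇒ x* = 7
y-coordinate, sorted with cumulative weight:
  y=4 (Delta, w=50) cum 50
  y=7 (Alpha, w=70) cum 120
  y=9 (Beta, w=75) cum 195  ← median
  y=9 (Gamma, w=60) cum 255
⇒ y* = 9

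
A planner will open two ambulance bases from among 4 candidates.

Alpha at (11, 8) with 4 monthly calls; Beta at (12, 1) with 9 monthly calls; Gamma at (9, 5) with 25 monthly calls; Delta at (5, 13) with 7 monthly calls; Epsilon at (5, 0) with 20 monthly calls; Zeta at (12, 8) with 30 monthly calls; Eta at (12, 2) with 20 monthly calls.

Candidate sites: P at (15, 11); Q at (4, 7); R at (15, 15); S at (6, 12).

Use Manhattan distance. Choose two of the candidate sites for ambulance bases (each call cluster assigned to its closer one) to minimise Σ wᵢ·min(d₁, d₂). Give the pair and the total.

{P, Q}, total 949

Evaluate every pair (each demand assigned to the nearer of the two):
  {P, Q}: total = 949
  {Q, S}: total = 1037
  {Q, R}: total = 1072
  {P, S}: total = 1089
  {R, S}: total = 1333
  {P, R}: total = 1369
Best pair: {P, Q} with total 949.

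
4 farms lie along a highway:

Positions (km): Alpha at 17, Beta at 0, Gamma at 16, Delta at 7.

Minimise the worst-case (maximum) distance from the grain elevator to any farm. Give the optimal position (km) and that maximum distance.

The 1-center on a line is the midpoint of the two extreme points: leftmost at 0, rightmost at 17.
Optimal location = (0 + 17)/2 = 8.5; maximum distance = (17 − 0)/2 = 8.5.

location 8.5, max distance 8.5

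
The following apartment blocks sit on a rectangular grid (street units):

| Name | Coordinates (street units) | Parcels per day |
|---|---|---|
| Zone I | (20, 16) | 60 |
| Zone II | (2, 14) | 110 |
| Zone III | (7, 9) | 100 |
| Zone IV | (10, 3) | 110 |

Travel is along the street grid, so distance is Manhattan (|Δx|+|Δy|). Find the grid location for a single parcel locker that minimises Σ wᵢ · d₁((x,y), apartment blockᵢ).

Manhattan distance separates: Σwᵢ(|x−xᵢ|+|y−yᵢ|) = Σwᵢ|x−xᵢ| + Σwᵢ|y−yᵢ|, so x and y are optimised independently as 1-D weighted medians.
Total weight W = 380; half = 190.
x-coordinate, sorted with cumulative weight:
  x=2 (Zone II, w=110) cum 110
  x=7 (Zone III, w=100) cum 210  ← median
  x=10 (Zone IV, w=110) cum 320
  x=20 (Zone I, w=60) cum 380
⇒ x* = 7
y-coordinate, sorted with cumulative weight:
  y=3 (Zone IV, w=110) cum 110
  y=9 (Zone III, w=100) cum 210  ← median
  y=14 (Zone II, w=110) cum 320
  y=16 (Zone I, w=60) cum 380
⇒ y* = 9

(7, 9)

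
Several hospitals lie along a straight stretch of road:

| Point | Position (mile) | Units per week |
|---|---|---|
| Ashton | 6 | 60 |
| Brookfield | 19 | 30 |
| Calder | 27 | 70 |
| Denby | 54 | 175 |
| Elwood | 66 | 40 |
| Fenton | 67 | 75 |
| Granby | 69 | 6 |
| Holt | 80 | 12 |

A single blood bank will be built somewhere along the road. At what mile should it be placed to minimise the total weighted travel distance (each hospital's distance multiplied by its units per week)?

x = 54

For a sum of weighted absolute distances on a line, the optimum is the weighted median (not the mean). Total weight W = 468; half-weight = 234.
Sort by position and accumulate weight:
  mile 6 (Ashton, w=60) → cum 60
  mile 19 (Brookfield, w=30) → cum 90
  mile 27 (Calder, w=70) → cum 160
  mile 54 (Denby, w=175) → cum 335  ≥ 234 → median here
  mile 66 (Elwood, w=40) → cum 375
  mile 67 (Fenton, w=75) → cum 450
  mile 69 (Granby, w=6) → cum 456
  mile 80 (Holt, w=12) → cum 468
Optimal location: mile 54.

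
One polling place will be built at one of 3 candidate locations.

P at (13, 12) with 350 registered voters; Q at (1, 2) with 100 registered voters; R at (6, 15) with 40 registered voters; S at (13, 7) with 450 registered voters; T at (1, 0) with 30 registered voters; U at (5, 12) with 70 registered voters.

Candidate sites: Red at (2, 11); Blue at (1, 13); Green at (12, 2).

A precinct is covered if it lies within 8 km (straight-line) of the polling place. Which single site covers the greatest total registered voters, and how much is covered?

Green, covering 450

Coverage radius r = 8 km; a point is covered iff (Δx)²+(Δy)² ≤ 8² = 64.
  Red (2, 11): covers {R, U} → 110
  Blue (1, 13): covers {R, U} → 110
  Green (12, 2): covers {S} → 450
Maximum coverage at Green: 450 registered voters.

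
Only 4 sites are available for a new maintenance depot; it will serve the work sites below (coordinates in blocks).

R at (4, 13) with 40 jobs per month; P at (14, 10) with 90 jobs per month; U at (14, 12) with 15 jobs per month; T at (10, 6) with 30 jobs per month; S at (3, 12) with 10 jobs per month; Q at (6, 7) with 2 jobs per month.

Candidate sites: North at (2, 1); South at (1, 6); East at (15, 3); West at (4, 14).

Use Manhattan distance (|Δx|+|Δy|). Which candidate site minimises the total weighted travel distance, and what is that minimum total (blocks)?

Total weighted distance at each candidate:
  North (2, 1): total = 3325
  South (1, 6): total = 2577
  East (15, 3): total = 2186
  West (4, 14): total = 1948
Minimum is at West with total 1948 blocks.

West, total 1948 blocks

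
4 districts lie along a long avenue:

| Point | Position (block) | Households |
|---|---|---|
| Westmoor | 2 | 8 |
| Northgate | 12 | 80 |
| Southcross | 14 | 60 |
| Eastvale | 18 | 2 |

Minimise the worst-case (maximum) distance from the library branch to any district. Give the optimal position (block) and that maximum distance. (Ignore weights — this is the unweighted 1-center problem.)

The 1-center on a line is the midpoint of the two extreme points: leftmost at 2, rightmost at 18.
Optimal location = (2 + 18)/2 = 10; maximum distance = (18 − 2)/2 = 8.

location 10, max distance 8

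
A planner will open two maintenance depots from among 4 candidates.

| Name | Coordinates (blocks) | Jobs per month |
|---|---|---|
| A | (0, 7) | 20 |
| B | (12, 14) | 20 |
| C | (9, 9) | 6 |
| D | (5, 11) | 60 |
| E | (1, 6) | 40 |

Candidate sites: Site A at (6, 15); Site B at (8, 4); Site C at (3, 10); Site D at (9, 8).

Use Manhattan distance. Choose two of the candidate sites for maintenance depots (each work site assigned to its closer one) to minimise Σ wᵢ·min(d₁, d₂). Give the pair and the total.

Evaluate every pair (each demand assigned to the nearer of the two):
  {Site A, Site C}: total = 722
  {Site C, Site D}: total = 726
  {Site B, Site C}: total = 836
  {Site A, Site D}: total = 1046
  {Site A, Site B}: total = 1056
  {Site B, Site D}: total = 1166
Best pair: {Site A, Site C} with total 722.

{Site A, Site C}, total 722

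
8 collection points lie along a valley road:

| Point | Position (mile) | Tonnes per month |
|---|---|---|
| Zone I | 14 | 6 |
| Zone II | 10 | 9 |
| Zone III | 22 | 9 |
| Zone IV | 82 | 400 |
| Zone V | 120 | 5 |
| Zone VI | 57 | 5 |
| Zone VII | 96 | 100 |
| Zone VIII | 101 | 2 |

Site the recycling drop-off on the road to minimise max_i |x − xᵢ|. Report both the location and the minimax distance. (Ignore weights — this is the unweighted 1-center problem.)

The 1-center on a line is the midpoint of the two extreme points: leftmost at 10, rightmost at 120.
Optimal location = (10 + 120)/2 = 65; maximum distance = (120 − 10)/2 = 55.

location 65, max distance 55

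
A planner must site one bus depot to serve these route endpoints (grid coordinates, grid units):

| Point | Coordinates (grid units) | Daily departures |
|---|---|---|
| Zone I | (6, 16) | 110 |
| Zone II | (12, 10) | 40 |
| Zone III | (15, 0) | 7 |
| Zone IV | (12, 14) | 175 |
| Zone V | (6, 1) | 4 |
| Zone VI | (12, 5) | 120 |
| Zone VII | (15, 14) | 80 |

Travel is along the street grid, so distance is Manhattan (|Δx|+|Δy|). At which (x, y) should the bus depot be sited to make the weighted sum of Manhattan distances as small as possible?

Manhattan distance separates: Σwᵢ(|x−xᵢ|+|y−yᵢ|) = Σwᵢ|x−xᵢ| + Σwᵢ|y−yᵢ|, so x and y are optimised independently as 1-D weighted medians.
Total weight W = 536; half = 268.
x-coordinate, sorted with cumulative weight:
  x=6 (Zone I, w=110) cum 110
  x=6 (Zone V, w=4) cum 114
  x=12 (Zone II, w=40) cum 154
  x=12 (Zone IV, w=175) cum 329  ← median
  x=12 (Zone VI, w=120) cum 449
  x=15 (Zone III, w=7) cum 456
  x=15 (Zone VII, w=80) cum 536
⇒ x* = 12
y-coordinate, sorted with cumulative weight:
  y=0 (Zone III, w=7) cum 7
  y=1 (Zone V, w=4) cum 11
  y=5 (Zone VI, w=120) cum 131
  y=10 (Zone II, w=40) cum 171
  y=14 (Zone IV, w=175) cum 346  ← median
  y=14 (Zone VII, w=80) cum 426
  y=16 (Zone I, w=110) cum 536
⇒ y* = 14

(12, 14)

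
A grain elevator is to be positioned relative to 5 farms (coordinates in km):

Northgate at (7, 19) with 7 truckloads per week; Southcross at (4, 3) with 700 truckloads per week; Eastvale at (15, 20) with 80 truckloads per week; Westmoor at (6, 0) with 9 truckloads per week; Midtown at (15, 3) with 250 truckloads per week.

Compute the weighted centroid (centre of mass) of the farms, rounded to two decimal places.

The minimiser of Σwᵢ‖p−pᵢ‖² is the weighted centroid p* = (Σwᵢpᵢ)/(Σwᵢ).
Σwᵢ = 1046.
Σwᵢxᵢ = 7·7 + 700·4 + 80·15 + 9·6 + 250·15 = 7853.
Σwᵢyᵢ = 7·19 + 700·3 + 80·20 + 9·0 + 250·3 = 4583.
x* = 7853/1046 = 7.51, y* = 4583/1046 = 4.38.

(7.51, 4.38)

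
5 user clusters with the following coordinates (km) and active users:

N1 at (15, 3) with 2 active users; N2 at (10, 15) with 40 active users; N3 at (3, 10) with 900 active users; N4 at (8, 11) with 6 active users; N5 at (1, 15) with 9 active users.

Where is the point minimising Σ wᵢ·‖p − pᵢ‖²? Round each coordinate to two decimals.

The minimiser of Σwᵢ‖p−pᵢ‖² is the weighted centroid p* = (Σwᵢpᵢ)/(Σwᵢ).
Σwᵢ = 957.
Σwᵢxᵢ = 2·15 + 40·10 + 900·3 + 6·8 + 9·1 = 3187.
Σwᵢyᵢ = 2·3 + 40·15 + 900·10 + 6·11 + 9·15 = 9807.
x* = 3187/957 = 3.33, y* = 9807/957 = 10.25.

(3.33, 10.25)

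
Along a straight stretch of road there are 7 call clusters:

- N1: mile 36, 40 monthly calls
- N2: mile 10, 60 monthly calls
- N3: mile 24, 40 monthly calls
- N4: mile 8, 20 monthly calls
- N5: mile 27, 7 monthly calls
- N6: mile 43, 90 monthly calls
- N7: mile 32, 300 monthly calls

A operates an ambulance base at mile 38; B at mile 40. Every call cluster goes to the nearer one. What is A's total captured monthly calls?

The indifferent point is the midpoint (38+40)/2 = 39; call clusters left of it (closer to A at 38) go to A, those right go to B.
  N4 at 8 (w=20) → A
  N2 at 10 (w=60) → A
  N3 at 24 (w=40) → A
  N5 at 27 (w=7) → A
  N7 at 32 (w=300) → A
  N1 at 36 (w=40) → A
  N6 at 43 (w=90) → B
A captures 467; B captures 90.

467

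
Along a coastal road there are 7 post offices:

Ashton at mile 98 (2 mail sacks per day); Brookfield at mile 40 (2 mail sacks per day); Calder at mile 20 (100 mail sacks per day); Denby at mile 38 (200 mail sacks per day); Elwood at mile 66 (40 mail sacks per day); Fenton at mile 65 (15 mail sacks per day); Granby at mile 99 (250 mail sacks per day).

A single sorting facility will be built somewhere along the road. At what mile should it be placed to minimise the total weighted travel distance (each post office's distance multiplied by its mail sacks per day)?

x = 65

For a sum of weighted absolute distances on a line, the optimum is the weighted median (not the mean). Total weight W = 609; half-weight = 304.5.
Sort by position and accumulate weight:
  mile 20 (Calder, w=100) → cum 100
  mile 38 (Denby, w=200) → cum 300
  mile 40 (Brookfield, w=2) → cum 302
  mile 65 (Fenton, w=15) → cum 317  ≥ 304.5 → median here
  mile 66 (Elwood, w=40) → cum 357
  mile 98 (Ashton, w=2) → cum 359
  mile 99 (Granby, w=250) → cum 609
Optimal location: mile 65.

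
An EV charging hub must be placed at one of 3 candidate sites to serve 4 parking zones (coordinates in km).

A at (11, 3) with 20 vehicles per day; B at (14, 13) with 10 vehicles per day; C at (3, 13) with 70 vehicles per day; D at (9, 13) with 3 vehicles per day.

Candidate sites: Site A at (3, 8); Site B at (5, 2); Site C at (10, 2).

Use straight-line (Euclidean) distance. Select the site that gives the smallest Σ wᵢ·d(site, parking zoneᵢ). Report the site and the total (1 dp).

Site A, total 682.9 km

Total weighted distance at each candidate:
  Site A (3, 8): total = 682.9
  Site B (5, 2): total = 1081.5
  Site C (10, 2): total = 1091.2
Minimum is at Site A with total 682.9 km.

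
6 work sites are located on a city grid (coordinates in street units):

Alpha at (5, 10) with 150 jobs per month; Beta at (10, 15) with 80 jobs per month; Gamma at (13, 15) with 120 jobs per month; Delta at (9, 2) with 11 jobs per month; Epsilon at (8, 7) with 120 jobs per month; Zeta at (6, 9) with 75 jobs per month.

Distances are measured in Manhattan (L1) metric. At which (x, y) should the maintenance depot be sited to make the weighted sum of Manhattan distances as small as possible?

(8, 10)

Manhattan distance separates: Σwᵢ(|x−xᵢ|+|y−yᵢ|) = Σwᵢ|x−xᵢ| + Σwᵢ|y−yᵢ|, so x and y are optimised independently as 1-D weighted medians.
Total weight W = 556; half = 278.
x-coordinate, sorted with cumulative weight:
  x=5 (Alpha, w=150) cum 150
  x=6 (Zeta, w=75) cum 225
  x=8 (Epsilon, w=120) cum 345  ← median
  x=9 (Delta, w=11) cum 356
  x=10 (Beta, w=80) cum 436
  x=13 (Gamma, w=120) cum 556
⇒ x* = 8
y-coordinate, sorted with cumulative weight:
  y=2 (Delta, w=11) cum 11
  y=7 (Epsilon, w=120) cum 131
  y=9 (Zeta, w=75) cum 206
  y=10 (Alpha, w=150) cum 356  ← median
  y=15 (Beta, w=80) cum 436
  y=15 (Gamma, w=120) cum 556
⇒ y* = 10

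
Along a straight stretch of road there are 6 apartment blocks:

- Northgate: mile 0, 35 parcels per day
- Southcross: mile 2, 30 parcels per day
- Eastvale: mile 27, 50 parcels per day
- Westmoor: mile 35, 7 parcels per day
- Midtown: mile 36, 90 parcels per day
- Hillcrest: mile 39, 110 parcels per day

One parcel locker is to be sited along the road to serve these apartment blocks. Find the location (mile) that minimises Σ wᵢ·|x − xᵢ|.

x = 36

For a sum of weighted absolute distances on a line, the optimum is the weighted median (not the mean). Total weight W = 322; half-weight = 161.
Sort by position and accumulate weight:
  mile 0 (Northgate, w=35) → cum 35
  mile 2 (Southcross, w=30) → cum 65
  mile 27 (Eastvale, w=50) → cum 115
  mile 35 (Westmoor, w=7) → cum 122
  mile 36 (Midtown, w=90) → cum 212  ≥ 161 → median here
  mile 39 (Hillcrest, w=110) → cum 322
Optimal location: mile 36.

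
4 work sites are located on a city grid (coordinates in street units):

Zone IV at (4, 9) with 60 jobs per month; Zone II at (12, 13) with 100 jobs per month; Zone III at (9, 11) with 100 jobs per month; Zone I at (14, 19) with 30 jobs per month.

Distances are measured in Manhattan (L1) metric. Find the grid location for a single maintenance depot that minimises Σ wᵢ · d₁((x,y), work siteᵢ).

(9, 11)

Manhattan distance separates: Σwᵢ(|x−xᵢ|+|y−yᵢ|) = Σwᵢ|x−xᵢ| + Σwᵢ|y−yᵢ|, so x and y are optimised independently as 1-D weighted medians.
Total weight W = 290; half = 145.
x-coordinate, sorted with cumulative weight:
  x=4 (Zone IV, w=60) cum 60
  x=9 (Zone III, w=100) cum 160  ← median
  x=12 (Zone II, w=100) cum 260
  x=14 (Zone I, w=30) cum 290
⇒ x* = 9
y-coordinate, sorted with cumulative weight:
  y=9 (Zone IV, w=60) cum 60
  y=11 (Zone III, w=100) cum 160  ← median
  y=13 (Zone II, w=100) cum 260
  y=19 (Zone I, w=30) cum 290
⇒ y* = 11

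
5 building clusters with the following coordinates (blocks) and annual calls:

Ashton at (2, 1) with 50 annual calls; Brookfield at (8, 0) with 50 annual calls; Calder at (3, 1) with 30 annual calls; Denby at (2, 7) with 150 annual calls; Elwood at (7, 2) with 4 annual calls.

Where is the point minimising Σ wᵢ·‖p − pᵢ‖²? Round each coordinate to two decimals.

The minimiser of Σwᵢ‖p−pᵢ‖² is the weighted centroid p* = (Σwᵢpᵢ)/(Σwᵢ).
Σwᵢ = 284.
Σwᵢxᵢ = 50·2 + 50·8 + 30·3 + 150·2 + 4·7 = 918.
Σwᵢyᵢ = 50·1 + 50·0 + 30·1 + 150·7 + 4·2 = 1138.
x* = 918/284 = 3.23, y* = 1138/284 = 4.01.

(3.23, 4.01)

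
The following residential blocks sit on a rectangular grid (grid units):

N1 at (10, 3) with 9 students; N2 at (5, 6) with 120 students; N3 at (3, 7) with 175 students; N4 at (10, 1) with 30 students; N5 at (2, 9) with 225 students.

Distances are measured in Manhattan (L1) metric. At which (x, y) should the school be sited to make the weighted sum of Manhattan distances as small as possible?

(3, 7)

Manhattan distance separates: Σwᵢ(|x−xᵢ|+|y−yᵢ|) = Σwᵢ|x−xᵢ| + Σwᵢ|y−yᵢ|, so x and y are optimised independently as 1-D weighted medians.
Total weight W = 559; half = 279.5.
x-coordinate, sorted with cumulative weight:
  x=2 (N5, w=225) cum 225
  x=3 (N3, w=175) cum 400  ← median
  x=5 (N2, w=120) cum 520
  x=10 (N1, w=9) cum 529
  x=10 (N4, w=30) cum 559
⇒ x* = 3
y-coordinate, sorted with cumulative weight:
  y=1 (N4, w=30) cum 30
  y=3 (N1, w=9) cum 39
  y=6 (N2, w=120) cum 159
  y=7 (N3, w=175) cum 334  ← median
  y=9 (N5, w=225) cum 559
⇒ y* = 7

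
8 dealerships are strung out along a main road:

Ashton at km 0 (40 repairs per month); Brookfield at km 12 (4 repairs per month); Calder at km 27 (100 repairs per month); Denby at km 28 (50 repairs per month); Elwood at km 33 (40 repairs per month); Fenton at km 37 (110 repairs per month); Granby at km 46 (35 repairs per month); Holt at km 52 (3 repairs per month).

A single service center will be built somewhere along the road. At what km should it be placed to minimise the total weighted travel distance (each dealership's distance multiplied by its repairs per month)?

x = 28

For a sum of weighted absolute distances on a line, the optimum is the weighted median (not the mean). Total weight W = 382; half-weight = 191.
Sort by position and accumulate weight:
  km 0 (Ashton, w=40) → cum 40
  km 12 (Brookfield, w=4) → cum 44
  km 27 (Calder, w=100) → cum 144
  km 28 (Denby, w=50) → cum 194  ≥ 191 → median here
  km 33 (Elwood, w=40) → cum 234
  km 37 (Fenton, w=110) → cum 344
  km 46 (Granby, w=35) → cum 379
  km 52 (Holt, w=3) → cum 382
Optimal location: km 28.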